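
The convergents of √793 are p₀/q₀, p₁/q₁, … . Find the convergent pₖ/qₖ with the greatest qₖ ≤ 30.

704/25

√793 = [28; 6, 4, 6, 56, …] (period length 4).
Convergents:
  p_0/q_0 = 28/1
  p_1/q_1 = 169/6
  p_2/q_2 = 704/25
  p_3/q_3 = 4393/156
q_2 = 25 ≤ 30 < 156 = q_3, so the answer is 704/25.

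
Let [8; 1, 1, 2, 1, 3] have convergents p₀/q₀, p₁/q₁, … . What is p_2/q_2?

17/2

Using pₖ = aₖpₖ₋₁ + pₖ₋₂, qₖ = aₖqₖ₋₁ + qₖ₋₂ (with p₋₁=1, p₋₂=0, q₋₁=0, q₋₂=1):
  k=0: a=8, p=8, q=1
  k=1: a=1, p=9, q=1
  k=2: a=1, p=17, q=2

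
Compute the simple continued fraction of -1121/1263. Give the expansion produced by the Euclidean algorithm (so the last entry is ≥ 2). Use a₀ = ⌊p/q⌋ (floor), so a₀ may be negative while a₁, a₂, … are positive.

[-1; 8, 1, 8, 2, 7]

-1121 = -1*1263 + 142
1263 = 8*142 + 127
142 = 1*127 + 15
127 = 8*15 + 7
15 = 2*7 + 1
7 = 7*1 + 0  (stop)
So -1121/1263 = [-1; 8, 1, 8, 2, 7].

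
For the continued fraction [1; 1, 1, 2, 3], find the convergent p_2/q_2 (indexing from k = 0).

Using pₖ = aₖpₖ₋₁ + pₖ₋₂, qₖ = aₖqₖ₋₁ + qₖ₋₂ (with p₋₁=1, p₋₂=0, q₋₁=0, q₋₂=1):
  k=0: a=1, p=1, q=1
  k=1: a=1, p=2, q=1
  k=2: a=1, p=3, q=2

3/2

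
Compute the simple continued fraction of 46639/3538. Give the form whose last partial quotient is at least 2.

46639 = 13×3538 + 645
3538 = 5×645 + 313
645 = 2×313 + 19
313 = 16×19 + 9
19 = 2×9 + 1
9 = 9×1 + 0  (stop)
So 46639/3538 = [13; 5, 2, 16, 2, 9].

[13; 5, 2, 16, 2, 9]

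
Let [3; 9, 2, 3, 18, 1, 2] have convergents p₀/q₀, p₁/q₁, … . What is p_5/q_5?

Using pₖ = aₖpₖ₋₁ + pₖ₋₂, qₖ = aₖqₖ₋₁ + qₖ₋₂ (with p₋₁=1, p₋₂=0, q₋₁=0, q₋₂=1):
  k=0: a=3, p=3, q=1
  k=1: a=9, p=28, q=9
  k=2: a=2, p=59, q=19
  k=3: a=3, p=205, q=66
  k=4: a=18, p=3749, q=1207
  k=5: a=1, p=3954, q=1273

3954/1273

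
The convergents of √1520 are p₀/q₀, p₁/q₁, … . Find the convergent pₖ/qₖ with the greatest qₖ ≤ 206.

√1520 = [38; 1, 76, …] (period length 2).
Convergents:
  p_0/q_0 = 38/1
  p_1/q_1 = 39/1
  p_2/q_2 = 3002/77
  p_3/q_3 = 3041/78
  p_4/q_4 = 234118/6005
q_3 = 78 ≤ 206 < 6005 = q_4, so the answer is 3041/78.

3041/78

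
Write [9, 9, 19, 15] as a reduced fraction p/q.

23587/2589

Using pₖ = aₖpₖ₋₁ + pₖ₋₂ and qₖ = aₖqₖ₋₁ + qₖ₋₂:
  k=0: a=9, p=9, q=1
  k=1: a=9, p=82, q=9
  k=2: a=19, p=1567, q=172
  k=3: a=15, p=23587, q=2589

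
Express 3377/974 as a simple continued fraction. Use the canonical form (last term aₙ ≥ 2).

3377 = 3·974 + 455
974 = 2·455 + 64
455 = 7·64 + 7
64 = 9·7 + 1
7 = 7·1 + 0  (stop)
So 3377/974 = [3; 2, 7, 9, 7].

[3; 2, 7, 9, 7]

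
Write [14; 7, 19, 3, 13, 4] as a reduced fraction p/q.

314132/22213

Using pₖ = aₖpₖ₋₁ + pₖ₋₂ and qₖ = aₖqₖ₋₁ + qₖ₋₂:
  k=0: a=14, p=14, q=1
  k=1: a=7, p=99, q=7
  k=2: a=19, p=1895, q=134
  k=3: a=3, p=5784, q=409
  k=4: a=13, p=77087, q=5451
  k=5: a=4, p=314132, q=22213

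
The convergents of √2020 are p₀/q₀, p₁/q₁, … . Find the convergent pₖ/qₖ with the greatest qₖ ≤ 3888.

√2020 = [44; 1, 16, 1, 88, …] (period length 4).
Convergents:
  p_0/q_0 = 44/1
  p_1/q_1 = 45/1
  p_2/q_2 = 764/17
  p_3/q_3 = 809/18
  p_4/q_4 = 71956/1601
  p_5/q_5 = 72765/1619
  p_6/q_6 = 1236196/27505
q_5 = 1619 ≤ 3888 < 27505 = q_6, so the answer is 72765/1619.

72765/1619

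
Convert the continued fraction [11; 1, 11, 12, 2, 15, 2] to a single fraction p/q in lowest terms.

Fold from the inside: start with 2/1.
  15 + 1/2 = 31/2
  2 + 2/31 = 64/31
  12 + 31/64 = 799/64
  11 + 64/799 = 8853/799
  1 + 799/8853 = 9652/8853
  11 + 8853/9652 = 115025/9652

115025/9652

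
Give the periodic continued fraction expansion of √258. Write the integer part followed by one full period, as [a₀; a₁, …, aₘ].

[16; 16, 32]

a₀ = ⌊√258⌋ = 16.
With m₀=0, d₀=1 and mₖ₊₁ = dₖaₖ − mₖ, dₖ₊₁ = (n − mₖ₊₁²)/dₖ, aₖ₊₁ = ⌊(a₀+mₖ₊₁)/dₖ₊₁⌋:
  k=1: m=16, d=2, a=16
  k=2: m=16, d=1, a=32
d=1 and a=2a₀=32 at k=2, so the next step gives (m, d) = (16, 2) again — its k=1 value — and the period has length 2.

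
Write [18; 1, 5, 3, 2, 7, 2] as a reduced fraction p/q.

Fold from the inside: start with 2/1.
  7 + 1/2 = 15/2
  2 + 2/15 = 32/15
  3 + 15/32 = 111/32
  5 + 32/111 = 587/111
  1 + 111/587 = 698/587
  18 + 587/698 = 13151/698

13151/698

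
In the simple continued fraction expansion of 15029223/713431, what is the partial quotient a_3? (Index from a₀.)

16

15029223 = 21·713431 + 47172   →  a_0 = 21
713431 = 15·47172 + 5851   →  a_1 = 15
47172 = 8·5851 + 364   →  a_2 = 8
5851 = 16·364 + 27   →  a_3 = 16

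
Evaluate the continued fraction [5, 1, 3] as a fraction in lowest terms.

Using pₖ = aₖpₖ₋₁ + pₖ₋₂ and qₖ = aₖqₖ₋₁ + qₖ₋₂:
  k=0: a=5, p=5, q=1
  k=1: a=1, p=6, q=1
  k=2: a=3, p=23, q=4

23/4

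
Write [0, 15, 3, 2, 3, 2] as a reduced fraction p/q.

55/841

Fold from the inside: start with 2/1.
  3 + 1/2 = 7/2
  2 + 2/7 = 16/7
  3 + 7/16 = 55/16
  15 + 16/55 = 841/55
  0 + 55/841 = 55/841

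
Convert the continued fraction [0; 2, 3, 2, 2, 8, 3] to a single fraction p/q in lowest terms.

Fold from the inside: start with 3/1.
  8 + 1/3 = 25/3
  2 + 3/25 = 53/25
  2 + 25/53 = 131/53
  3 + 53/131 = 446/131
  2 + 131/446 = 1023/446
  0 + 446/1023 = 446/1023

446/1023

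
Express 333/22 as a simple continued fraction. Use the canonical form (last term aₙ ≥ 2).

[15; 7, 3]

333 = 15·22 + 3
22 = 7·3 + 1
3 = 3·1 + 0  (stop)
So 333/22 = [15; 7, 3].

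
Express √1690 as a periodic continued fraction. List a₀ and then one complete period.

a₀ = ⌊√1690⌋ = 41.
With m₀=0, d₀=1 and mₖ₊₁ = dₖaₖ − mₖ, dₖ₊₁ = (n − mₖ₊₁²)/dₖ, aₖ₊₁ = ⌊(a₀+mₖ₊₁)/dₖ₊₁⌋:
  k=1: m=41, d=9, a=9
  k=2: m=40, d=10, a=8
  k=3: m=40, d=9, a=9
  k=4: m=41, d=1, a=82
d=1 and a=2a₀=82 at k=4, so the next step gives (m, d) = (41, 9) again — its k=1 value — and the period has length 4.

[41; 9, 8, 9, 82]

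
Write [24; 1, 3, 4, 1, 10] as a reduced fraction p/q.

5621/227

Using pₖ = aₖpₖ₋₁ + pₖ₋₂ and qₖ = aₖqₖ₋₁ + qₖ₋₂:
  k=0: a=24, p=24, q=1
  k=1: a=1, p=25, q=1
  k=2: a=3, p=99, q=4
  k=3: a=4, p=421, q=17
  k=4: a=1, p=520, q=21
  k=5: a=10, p=5621, q=227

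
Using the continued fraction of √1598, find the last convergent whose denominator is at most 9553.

√1598 = [39; 1, 38, 1, 78, …] (period length 4).
Convergents:
  p_0/q_0 = 39/1
  p_1/q_1 = 40/1
  p_2/q_2 = 1559/39
  p_3/q_3 = 1599/40
  p_4/q_4 = 126281/3159
  p_5/q_5 = 127880/3199
  p_6/q_6 = 4985721/124721
q_5 = 3199 ≤ 9553 < 124721 = q_6, so the answer is 127880/3199.

127880/3199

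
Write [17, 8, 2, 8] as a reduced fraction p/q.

Using pₖ = aₖpₖ₋₁ + pₖ₋₂ and qₖ = aₖqₖ₋₁ + qₖ₋₂:
  k=0: a=17, p=17, q=1
  k=1: a=8, p=137, q=8
  k=2: a=2, p=291, q=17
  k=3: a=8, p=2465, q=144

2465/144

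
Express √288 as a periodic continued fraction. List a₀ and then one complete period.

a₀ = ⌊√288⌋ = 16.
With m₀=0, d₀=1 and mₖ₊₁ = dₖaₖ − mₖ, dₖ₊₁ = (n − mₖ₊₁²)/dₖ, aₖ₊₁ = ⌊(a₀+mₖ₊₁)/dₖ₊₁⌋:
  k=1: m=16, d=32, a=1
  k=2: m=16, d=1, a=32
d=1 and a=2a₀=32 at k=2, so the next step gives (m, d) = (16, 32) again — its k=1 value — and the period has length 2.

[16; 1, 32]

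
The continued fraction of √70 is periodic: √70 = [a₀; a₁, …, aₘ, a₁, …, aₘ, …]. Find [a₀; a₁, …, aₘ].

a₀ = ⌊√70⌋ = 8.
With m₀=0, d₀=1 and mₖ₊₁ = dₖaₖ − mₖ, dₖ₊₁ = (n − mₖ₊₁²)/dₖ, aₖ₊₁ = ⌊(a₀+mₖ₊₁)/dₖ₊₁⌋:
  k=1: m=8, d=6, a=2
  k=2: m=4, d=9, a=1
  k=3: m=5, d=5, a=2
  k=4: m=5, d=9, a=1
  k=5: m=4, d=6, a=2
  k=6: m=8, d=1, a=16
d=1 and a=2a₀=16 at k=6, so the next step gives (m, d) = (8, 6) again — its k=1 value — and the period has length 6.

[8; 2, 1, 2, 1, 2, 16]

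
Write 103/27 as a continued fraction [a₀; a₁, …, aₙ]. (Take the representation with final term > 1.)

[3; 1, 4, 2, 2]

103 = 3*27 + 22
27 = 1*22 + 5
22 = 4*5 + 2
5 = 2*2 + 1
2 = 2*1 + 0  (stop)
So 103/27 = [3; 1, 4, 2, 2].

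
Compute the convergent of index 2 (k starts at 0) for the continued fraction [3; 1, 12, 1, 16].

51/13

Using pₖ = aₖpₖ₋₁ + pₖ₋₂, qₖ = aₖqₖ₋₁ + qₖ₋₂ (with p₋₁=1, p₋₂=0, q₋₁=0, q₋₂=1):
  k=0: a=3, p=3, q=1
  k=1: a=1, p=4, q=1
  k=2: a=12, p=51, q=13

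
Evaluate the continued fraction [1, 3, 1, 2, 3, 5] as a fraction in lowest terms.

249/196

Fold from the inside: start with 5/1.
  3 + 1/5 = 16/5
  2 + 5/16 = 37/16
  1 + 16/37 = 53/37
  3 + 37/53 = 196/53
  1 + 53/196 = 249/196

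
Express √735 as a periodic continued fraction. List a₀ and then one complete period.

a₀ = ⌊√735⌋ = 27.
With m₀=0, d₀=1 and mₖ₊₁ = dₖaₖ − mₖ, dₖ₊₁ = (n − mₖ₊₁²)/dₖ, aₖ₊₁ = ⌊(a₀+mₖ₊₁)/dₖ₊₁⌋:
  k=1: m=27, d=6, a=9
  k=2: m=27, d=1, a=54
d=1 and a=2a₀=54 at k=2, so the next step gives (m, d) = (27, 6) again — its k=1 value — and the period has length 2.

[27; 9, 54]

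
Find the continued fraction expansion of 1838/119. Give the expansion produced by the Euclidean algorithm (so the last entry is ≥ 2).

1838 = 15×119 + 53
119 = 2×53 + 13
53 = 4×13 + 1
13 = 13×1 + 0  (stop)
So 1838/119 = [15; 2, 4, 13].

[15; 2, 4, 13]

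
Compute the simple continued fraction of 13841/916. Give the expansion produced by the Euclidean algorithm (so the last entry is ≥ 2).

[15; 9, 14, 2, 3]

13841 = 15×916 + 101
916 = 9×101 + 7
101 = 14×7 + 3
7 = 2×3 + 1
3 = 3×1 + 0  (stop)
So 13841/916 = [15; 9, 14, 2, 3].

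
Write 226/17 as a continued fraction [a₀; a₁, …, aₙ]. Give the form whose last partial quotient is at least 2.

[13; 3, 2, 2]

226 = 13×17 + 5
17 = 3×5 + 2
5 = 2×2 + 1
2 = 2×1 + 0  (stop)
So 226/17 = [13; 3, 2, 2].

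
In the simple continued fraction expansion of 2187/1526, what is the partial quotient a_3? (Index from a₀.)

2187 = 1·1526 + 661   →  a_0 = 1
1526 = 2·661 + 204   →  a_1 = 2
661 = 3·204 + 49   →  a_2 = 3
204 = 4·49 + 8   →  a_3 = 4

4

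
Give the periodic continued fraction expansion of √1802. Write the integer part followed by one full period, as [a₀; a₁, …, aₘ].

[42; 2, 4, 2, 84]

a₀ = ⌊√1802⌋ = 42.
With m₀=0, d₀=1 and mₖ₊₁ = dₖaₖ − mₖ, dₖ₊₁ = (n − mₖ₊₁²)/dₖ, aₖ₊₁ = ⌊(a₀+mₖ₊₁)/dₖ₊₁⌋:
  k=1: m=42, d=38, a=2
  k=2: m=34, d=17, a=4
  k=3: m=34, d=38, a=2
  k=4: m=42, d=1, a=84
d=1 and a=2a₀=84 at k=4, so the next step gives (m, d) = (42, 38) again — its k=1 value — and the period has length 4.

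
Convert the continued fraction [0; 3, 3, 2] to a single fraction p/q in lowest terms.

7/23

Using pₖ = aₖpₖ₋₁ + pₖ₋₂ and qₖ = aₖqₖ₋₁ + qₖ₋₂:
  k=0: a=0, p=0, q=1
  k=1: a=3, p=1, q=3
  k=2: a=3, p=3, q=10
  k=3: a=2, p=7, q=23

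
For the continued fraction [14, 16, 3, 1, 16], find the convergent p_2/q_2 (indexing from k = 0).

689/49

Using pₖ = aₖpₖ₋₁ + pₖ₋₂, qₖ = aₖqₖ₋₁ + qₖ₋₂ (with p₋₁=1, p₋₂=0, q₋₁=0, q₋₂=1):
  k=0: a=14, p=14, q=1
  k=1: a=16, p=225, q=16
  k=2: a=3, p=689, q=49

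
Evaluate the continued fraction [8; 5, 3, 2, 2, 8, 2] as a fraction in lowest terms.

13135/1604

Using pₖ = aₖpₖ₋₁ + pₖ₋₂ and qₖ = aₖqₖ₋₁ + qₖ₋₂:
  k=0: a=8, p=8, q=1
  k=1: a=5, p=41, q=5
  k=2: a=3, p=131, q=16
  k=3: a=2, p=303, q=37
  k=4: a=2, p=737, q=90
  k=5: a=8, p=6199, q=757
  k=6: a=2, p=13135, q=1604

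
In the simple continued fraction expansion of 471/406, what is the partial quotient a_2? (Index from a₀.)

471 = 1·406 + 65   →  a_0 = 1
406 = 6·65 + 16   →  a_1 = 6
65 = 4·16 + 1   →  a_2 = 4

4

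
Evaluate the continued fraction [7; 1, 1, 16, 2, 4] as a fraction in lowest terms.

2292/305

Fold from the inside: start with 4/1.
  2 + 1/4 = 9/4
  16 + 4/9 = 148/9
  1 + 9/148 = 157/148
  1 + 148/157 = 305/157
  7 + 157/305 = 2292/305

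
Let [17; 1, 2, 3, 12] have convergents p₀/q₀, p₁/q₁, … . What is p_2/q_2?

Using pₖ = aₖpₖ₋₁ + pₖ₋₂, qₖ = aₖqₖ₋₁ + qₖ₋₂ (with p₋₁=1, p₋₂=0, q₋₁=0, q₋₂=1):
  k=0: a=17, p=17, q=1
  k=1: a=1, p=18, q=1
  k=2: a=2, p=53, q=3

53/3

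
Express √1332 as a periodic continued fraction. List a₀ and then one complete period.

a₀ = ⌊√1332⌋ = 36.
With m₀=0, d₀=1 and mₖ₊₁ = dₖaₖ − mₖ, dₖ₊₁ = (n − mₖ₊₁²)/dₖ, aₖ₊₁ = ⌊(a₀+mₖ₊₁)/dₖ₊₁⌋:
  k=1: m=36, d=36, a=2
  k=2: m=36, d=1, a=72
d=1 and a=2a₀=72 at k=2, so the next step gives (m, d) = (36, 36) again — its k=1 value — and the period has length 2.

[36; 2, 72]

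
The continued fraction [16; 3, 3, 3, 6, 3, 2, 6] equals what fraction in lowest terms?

Fold from the inside: start with 6/1.
  2 + 1/6 = 13/6
  3 + 6/13 = 45/13
  6 + 13/45 = 283/45
  3 + 45/283 = 894/283
  3 + 283/894 = 2965/894
  3 + 894/2965 = 9789/2965
  16 + 2965/9789 = 159589/9789

159589/9789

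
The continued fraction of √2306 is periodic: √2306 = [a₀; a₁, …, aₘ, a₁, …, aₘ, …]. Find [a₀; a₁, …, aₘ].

a₀ = ⌊√2306⌋ = 48.
With m₀=0, d₀=1 and mₖ₊₁ = dₖaₖ − mₖ, dₖ₊₁ = (n − mₖ₊₁²)/dₖ, aₖ₊₁ = ⌊(a₀+mₖ₊₁)/dₖ₊₁⌋:
  k=1: m=48, d=2, a=48
  k=2: m=48, d=1, a=96
d=1 and a=2a₀=96 at k=2, so the next step gives (m, d) = (48, 2) again — its k=1 value — and the period has length 2.

[48; 48, 96]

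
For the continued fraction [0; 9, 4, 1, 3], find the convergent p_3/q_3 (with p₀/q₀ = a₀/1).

Using pₖ = aₖpₖ₋₁ + pₖ₋₂, qₖ = aₖqₖ₋₁ + qₖ₋₂ (with p₋₁=1, p₋₂=0, q₋₁=0, q₋₂=1):
  k=0: a=0, p=0, q=1
  k=1: a=9, p=1, q=9
  k=2: a=4, p=4, q=37
  k=3: a=1, p=5, q=46

5/46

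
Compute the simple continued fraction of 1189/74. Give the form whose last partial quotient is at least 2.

1189 = 16×74 + 5
74 = 14×5 + 4
5 = 1×4 + 1
4 = 4×1 + 0  (stop)
So 1189/74 = [16; 14, 1, 4].

[16; 14, 1, 4]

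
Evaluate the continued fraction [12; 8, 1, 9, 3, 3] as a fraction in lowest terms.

11107/917

Using pₖ = aₖpₖ₋₁ + pₖ₋₂ and qₖ = aₖqₖ₋₁ + qₖ₋₂:
  k=0: a=12, p=12, q=1
  k=1: a=8, p=97, q=8
  k=2: a=1, p=109, q=9
  k=3: a=9, p=1078, q=89
  k=4: a=3, p=3343, q=276
  k=5: a=3, p=11107, q=917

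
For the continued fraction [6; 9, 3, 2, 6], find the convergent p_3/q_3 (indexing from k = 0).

Using pₖ = aₖpₖ₋₁ + pₖ₋₂, qₖ = aₖqₖ₋₁ + qₖ₋₂ (with p₋₁=1, p₋₂=0, q₋₁=0, q₋₂=1):
  k=0: a=6, p=6, q=1
  k=1: a=9, p=55, q=9
  k=2: a=3, p=171, q=28
  k=3: a=2, p=397, q=65

397/65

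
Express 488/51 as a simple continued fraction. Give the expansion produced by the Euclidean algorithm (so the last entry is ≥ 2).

488 = 9×51 + 29
51 = 1×29 + 22
29 = 1×22 + 7
22 = 3×7 + 1
7 = 7×1 + 0  (stop)
So 488/51 = [9; 1, 1, 3, 7].

[9; 1, 1, 3, 7]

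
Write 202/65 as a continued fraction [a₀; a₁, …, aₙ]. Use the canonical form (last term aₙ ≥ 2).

[3; 9, 3, 2]

202 = 3*65 + 7
65 = 9*7 + 2
7 = 3*2 + 1
2 = 2*1 + 0  (stop)
So 202/65 = [3; 9, 3, 2].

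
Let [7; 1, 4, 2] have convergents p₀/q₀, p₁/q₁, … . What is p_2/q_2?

Using pₖ = aₖpₖ₋₁ + pₖ₋₂, qₖ = aₖqₖ₋₁ + qₖ₋₂ (with p₋₁=1, p₋₂=0, q₋₁=0, q₋₂=1):
  k=0: a=7, p=7, q=1
  k=1: a=1, p=8, q=1
  k=2: a=4, p=39, q=5

39/5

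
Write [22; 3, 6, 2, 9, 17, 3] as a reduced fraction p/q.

453013/20299

Fold from the inside: start with 3/1.
  17 + 1/3 = 52/3
  9 + 3/52 = 471/52
  2 + 52/471 = 994/471
  6 + 471/994 = 6435/994
  3 + 994/6435 = 20299/6435
  22 + 6435/20299 = 453013/20299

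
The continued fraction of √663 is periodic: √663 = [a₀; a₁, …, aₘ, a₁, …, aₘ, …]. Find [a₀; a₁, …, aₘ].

[25; 1, 2, 1, 50]

a₀ = ⌊√663⌋ = 25.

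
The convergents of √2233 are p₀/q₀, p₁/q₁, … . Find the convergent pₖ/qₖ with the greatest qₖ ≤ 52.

√2233 = [47; 3, 1, 12, 1, 3, 94, …] (period length 6).
Convergents:
  p_0/q_0 = 47/1
  p_1/q_1 = 142/3
  p_2/q_2 = 189/4
  p_3/q_3 = 2410/51
  p_4/q_4 = 2599/55
q_3 = 51 ≤ 52 < 55 = q_4, so the answer is 2410/51.

2410/51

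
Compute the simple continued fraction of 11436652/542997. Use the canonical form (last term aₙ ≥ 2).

[21; 16, 9, 2, 11, 8, 19]

11436652 = 21·542997 + 33715
542997 = 16·33715 + 3557
33715 = 9·3557 + 1702
3557 = 2·1702 + 153
1702 = 11·153 + 19
153 = 8·19 + 1
19 = 19·1 + 0  (stop)
So 11436652/542997 = [21; 16, 9, 2, 11, 8, 19].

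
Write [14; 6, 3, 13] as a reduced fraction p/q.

3582/253

Fold from the inside: start with 13/1.
  3 + 1/13 = 40/13
  6 + 13/40 = 253/40
  14 + 40/253 = 3582/253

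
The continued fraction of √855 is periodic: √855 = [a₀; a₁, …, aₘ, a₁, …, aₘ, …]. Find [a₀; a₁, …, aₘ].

[29; 4, 6, 4, 58]

a₀ = ⌊√855⌋ = 29.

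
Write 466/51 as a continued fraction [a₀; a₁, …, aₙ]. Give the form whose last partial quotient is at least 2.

466 = 9·51 + 7
51 = 7·7 + 2
7 = 3·2 + 1
2 = 2·1 + 0  (stop)
So 466/51 = [9; 7, 3, 2].

[9; 7, 3, 2]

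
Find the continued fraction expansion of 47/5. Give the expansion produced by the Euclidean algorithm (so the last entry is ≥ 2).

[9; 2, 2]

47 = 9·5 + 2
5 = 2·2 + 1
2 = 2·1 + 0  (stop)
So 47/5 = [9; 2, 2].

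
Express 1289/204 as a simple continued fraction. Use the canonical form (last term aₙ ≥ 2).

[6; 3, 7, 4, 2]

1289 = 6*204 + 65
204 = 3*65 + 9
65 = 7*9 + 2
9 = 4*2 + 1
2 = 2*1 + 0  (stop)
So 1289/204 = [6; 3, 7, 4, 2].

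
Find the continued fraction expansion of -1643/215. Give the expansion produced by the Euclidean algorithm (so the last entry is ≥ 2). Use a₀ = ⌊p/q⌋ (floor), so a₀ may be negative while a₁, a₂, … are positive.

-1643 = -8×215 + 77
215 = 2×77 + 61
77 = 1×61 + 16
61 = 3×16 + 13
16 = 1×13 + 3
13 = 4×3 + 1
3 = 3×1 + 0  (stop)
So -1643/215 = [-8; 2, 1, 3, 1, 4, 3].

[-8; 2, 1, 3, 1, 4, 3]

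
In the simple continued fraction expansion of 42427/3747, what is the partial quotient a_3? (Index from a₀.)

42427 = 11·3747 + 1210   →  a_0 = 11
3747 = 3·1210 + 117   →  a_1 = 3
1210 = 10·117 + 40   →  a_2 = 10
117 = 2·40 + 37   →  a_3 = 2

2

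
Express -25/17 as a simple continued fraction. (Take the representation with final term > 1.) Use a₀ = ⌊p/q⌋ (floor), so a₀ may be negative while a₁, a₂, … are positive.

[-2; 1, 1, 8]

-25 = -2*17 + 9
17 = 1*9 + 8
9 = 1*8 + 1
8 = 8*1 + 0  (stop)
So -25/17 = [-2; 1, 1, 8].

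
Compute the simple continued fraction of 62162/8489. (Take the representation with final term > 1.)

62162 = 7*8489 + 2739
8489 = 3*2739 + 272
2739 = 10*272 + 19
272 = 14*19 + 6
19 = 3*6 + 1
6 = 6*1 + 0  (stop)
So 62162/8489 = [7; 3, 10, 14, 3, 6].

[7; 3, 10, 14, 3, 6]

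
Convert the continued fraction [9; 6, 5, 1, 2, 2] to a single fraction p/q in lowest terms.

2263/247

Using pₖ = aₖpₖ₋₁ + pₖ₋₂ and qₖ = aₖqₖ₋₁ + qₖ₋₂:
  k=0: a=9, p=9, q=1
  k=1: a=6, p=55, q=6
  k=2: a=5, p=284, q=31
  k=3: a=1, p=339, q=37
  k=4: a=2, p=962, q=105
  k=5: a=2, p=2263, q=247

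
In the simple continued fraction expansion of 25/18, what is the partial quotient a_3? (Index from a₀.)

1

25 = 1·18 + 7   →  a_0 = 1
18 = 2·7 + 4   →  a_1 = 2
7 = 1·4 + 3   →  a_2 = 1
4 = 1·3 + 1   →  a_3 = 1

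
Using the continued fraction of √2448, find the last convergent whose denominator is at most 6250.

214385/4333

√2448 = [49; 2, 10, 2, 98, …] (period length 4).
Convergents:
  p_0/q_0 = 49/1
  p_1/q_1 = 99/2
  p_2/q_2 = 1039/21
  p_3/q_3 = 2177/44
  p_4/q_4 = 214385/4333
  p_5/q_5 = 430947/8710
q_4 = 4333 ≤ 6250 < 8710 = q_5, so the answer is 214385/4333.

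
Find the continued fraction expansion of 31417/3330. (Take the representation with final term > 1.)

31417 = 9*3330 + 1447
3330 = 2*1447 + 436
1447 = 3*436 + 139
436 = 3*139 + 19
139 = 7*19 + 6
19 = 3*6 + 1
6 = 6*1 + 0  (stop)
So 31417/3330 = [9; 2, 3, 3, 7, 3, 6].

[9; 2, 3, 3, 7, 3, 6]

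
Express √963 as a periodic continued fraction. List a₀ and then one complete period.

[31; 31, 62]

a₀ = ⌊√963⌋ = 31.
With m₀=0, d₀=1 and mₖ₊₁ = dₖaₖ − mₖ, dₖ₊₁ = (n − mₖ₊₁²)/dₖ, aₖ₊₁ = ⌊(a₀+mₖ₊₁)/dₖ₊₁⌋:
  k=1: m=31, d=2, a=31
  k=2: m=31, d=1, a=62
d=1 and a=2a₀=62 at k=2, so the next step gives (m, d) = (31, 2) again — its k=1 value — and the period has length 2.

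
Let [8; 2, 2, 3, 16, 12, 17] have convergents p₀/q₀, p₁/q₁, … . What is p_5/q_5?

28103/3341

Using pₖ = aₖpₖ₋₁ + pₖ₋₂, qₖ = aₖqₖ₋₁ + qₖ₋₂ (with p₋₁=1, p₋₂=0, q₋₁=0, q₋₂=1):
  k=0: a=8, p=8, q=1
  k=1: a=2, p=17, q=2
  k=2: a=2, p=42, q=5
  k=3: a=3, p=143, q=17
  k=4: a=16, p=2330, q=277
  k=5: a=12, p=28103, q=3341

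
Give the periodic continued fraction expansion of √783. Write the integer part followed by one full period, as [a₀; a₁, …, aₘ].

a₀ = ⌊√783⌋ = 27.
With m₀=0, d₀=1 and mₖ₊₁ = dₖaₖ − mₖ, dₖ₊₁ = (n − mₖ₊₁²)/dₖ, aₖ₊₁ = ⌊(a₀+mₖ₊₁)/dₖ₊₁⌋:
  k=1: m=27, d=54, a=1
  k=2: m=27, d=1, a=54
d=1 and a=2a₀=54 at k=2, so the next step gives (m, d) = (27, 54) again — its k=1 value — and the period has length 2.

[27; 1, 54]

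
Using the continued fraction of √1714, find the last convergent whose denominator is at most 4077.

√1714 = [41; 2, 2, 82, …] (period length 3).
Convergents:
  p_0/q_0 = 41/1
  p_1/q_1 = 83/2
  p_2/q_2 = 207/5
  p_3/q_3 = 17057/412
  p_4/q_4 = 34321/829
  p_5/q_5 = 85699/2070
  p_6/q_6 = 7061639/170569
q_5 = 2070 ≤ 4077 < 170569 = q_6, so the answer is 85699/2070.

85699/2070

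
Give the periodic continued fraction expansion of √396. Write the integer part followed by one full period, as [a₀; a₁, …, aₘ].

a₀ = ⌊√396⌋ = 19.
With m₀=0, d₀=1 and mₖ₊₁ = dₖaₖ − mₖ, dₖ₊₁ = (n − mₖ₊₁²)/dₖ, aₖ₊₁ = ⌊(a₀+mₖ₊₁)/dₖ₊₁⌋:
  k=1: m=19, d=35, a=1
  k=2: m=16, d=4, a=8
  k=3: m=16, d=35, a=1
  k=4: m=19, d=1, a=38
d=1 and a=2a₀=38 at k=4, so the next step gives (m, d) = (19, 35) again — its k=1 value — and the period has length 4.

[19; 1, 8, 1, 38]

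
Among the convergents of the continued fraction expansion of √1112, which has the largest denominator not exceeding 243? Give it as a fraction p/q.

√1112 = [33; 2, 1, 7, 1, 2, 66, …] (period length 6).
Convergents:
  p_0/q_0 = 33/1
  p_1/q_1 = 67/2
  p_2/q_2 = 100/3
  p_3/q_3 = 767/23
  p_4/q_4 = 867/26
  p_5/q_5 = 2501/75
  p_6/q_6 = 165933/4976
q_5 = 75 ≤ 243 < 4976 = q_6, so the answer is 2501/75.

2501/75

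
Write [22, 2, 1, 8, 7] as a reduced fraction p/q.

4134/185

Fold from the inside: start with 7/1.
  8 + 1/7 = 57/7
  1 + 7/57 = 64/57
  2 + 57/64 = 185/64
  22 + 64/185 = 4134/185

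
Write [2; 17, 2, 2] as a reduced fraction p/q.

179/87

Fold from the inside: start with 2/1.
  2 + 1/2 = 5/2
  17 + 2/5 = 87/5
  2 + 5/87 = 179/87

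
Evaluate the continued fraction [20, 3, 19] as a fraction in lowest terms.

Using pₖ = aₖpₖ₋₁ + pₖ₋₂ and qₖ = aₖqₖ₋₁ + qₖ₋₂:
  k=0: a=20, p=20, q=1
  k=1: a=3, p=61, q=3
  k=2: a=19, p=1179, q=58

1179/58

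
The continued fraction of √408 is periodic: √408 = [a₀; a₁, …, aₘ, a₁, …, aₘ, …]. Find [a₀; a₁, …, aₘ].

[20; 5, 40]

a₀ = ⌊√408⌋ = 20.
With m₀=0, d₀=1 and mₖ₊₁ = dₖaₖ − mₖ, dₖ₊₁ = (n − mₖ₊₁²)/dₖ, aₖ₊₁ = ⌊(a₀+mₖ₊₁)/dₖ₊₁⌋:
  k=1: m=20, d=8, a=5
  k=2: m=20, d=1, a=40
d=1 and a=2a₀=40 at k=2, so the next step gives (m, d) = (20, 8) again — its k=1 value — and the period has length 2.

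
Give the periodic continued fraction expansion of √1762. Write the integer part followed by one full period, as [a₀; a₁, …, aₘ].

[41; 1, 40, 1, 82]

a₀ = ⌊√1762⌋ = 41.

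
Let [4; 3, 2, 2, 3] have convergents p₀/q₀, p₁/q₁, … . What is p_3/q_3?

Using pₖ = aₖpₖ₋₁ + pₖ₋₂, qₖ = aₖqₖ₋₁ + qₖ₋₂ (with p₋₁=1, p₋₂=0, q₋₁=0, q₋₂=1):
  k=0: a=4, p=4, q=1
  k=1: a=3, p=13, q=3
  k=2: a=2, p=30, q=7
  k=3: a=2, p=73, q=17

73/17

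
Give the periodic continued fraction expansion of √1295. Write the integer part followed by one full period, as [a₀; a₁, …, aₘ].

[35; 1, 70]

a₀ = ⌊√1295⌋ = 35.
With m₀=0, d₀=1 and mₖ₊₁ = dₖaₖ − mₖ, dₖ₊₁ = (n − mₖ₊₁²)/dₖ, aₖ₊₁ = ⌊(a₀+mₖ₊₁)/dₖ₊₁⌋:
  k=1: m=35, d=70, a=1
  k=2: m=35, d=1, a=70
d=1 and a=2a₀=70 at k=2, so the next step gives (m, d) = (35, 70) again — its k=1 value — and the period has length 2.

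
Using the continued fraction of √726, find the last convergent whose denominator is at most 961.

25678/953

√726 = [26; 1, 16, 1, 52, …] (period length 4).
Convergents:
  p_0/q_0 = 26/1
  p_1/q_1 = 27/1
  p_2/q_2 = 458/17
  p_3/q_3 = 485/18
  p_4/q_4 = 25678/953
  p_5/q_5 = 26163/971
q_4 = 953 ≤ 961 < 971 = q_5, so the answer is 25678/953.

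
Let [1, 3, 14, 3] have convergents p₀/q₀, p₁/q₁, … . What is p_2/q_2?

Using pₖ = aₖpₖ₋₁ + pₖ₋₂, qₖ = aₖqₖ₋₁ + qₖ₋₂ (with p₋₁=1, p₋₂=0, q₋₁=0, q₋₂=1):
  k=0: a=1, p=1, q=1
  k=1: a=3, p=4, q=3
  k=2: a=14, p=57, q=43

57/43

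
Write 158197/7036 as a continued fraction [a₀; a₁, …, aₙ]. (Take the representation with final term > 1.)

158197 = 22·7036 + 3405
7036 = 2·3405 + 226
3405 = 15·226 + 15
226 = 15·15 + 1
15 = 15·1 + 0  (stop)
So 158197/7036 = [22; 2, 15, 15, 15].

[22; 2, 15, 15, 15]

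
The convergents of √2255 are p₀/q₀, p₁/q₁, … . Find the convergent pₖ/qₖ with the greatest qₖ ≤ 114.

3609/76

√2255 = [47; 2, 18, 2, 94, …] (period length 4).
Convergents:
  p_0/q_0 = 47/1
  p_1/q_1 = 95/2
  p_2/q_2 = 1757/37
  p_3/q_3 = 3609/76
  p_4/q_4 = 341003/7181
q_3 = 76 ≤ 114 < 7181 = q_4, so the answer is 3609/76.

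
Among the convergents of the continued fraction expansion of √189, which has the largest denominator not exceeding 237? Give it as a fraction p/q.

1526/111

√189 = [13; 1, 2, 1, 26, …] (period length 4).
Convergents:
  p_0/q_0 = 13/1
  p_1/q_1 = 14/1
  p_2/q_2 = 41/3
  p_3/q_3 = 55/4
  p_4/q_4 = 1471/107
  p_5/q_5 = 1526/111
  p_6/q_6 = 4523/329
q_5 = 111 ≤ 237 < 329 = q_6, so the answer is 1526/111.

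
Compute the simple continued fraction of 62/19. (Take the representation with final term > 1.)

[3; 3, 1, 4]

62 = 3·19 + 5
19 = 3·5 + 4
5 = 1·4 + 1
4 = 4·1 + 0  (stop)
So 62/19 = [3; 3, 1, 4].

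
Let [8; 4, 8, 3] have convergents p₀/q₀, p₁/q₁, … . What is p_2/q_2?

Using pₖ = aₖpₖ₋₁ + pₖ₋₂, qₖ = aₖqₖ₋₁ + qₖ₋₂ (with p₋₁=1, p₋₂=0, q₋₁=0, q₋₂=1):
  k=0: a=8, p=8, q=1
  k=1: a=4, p=33, q=4
  k=2: a=8, p=272, q=33

272/33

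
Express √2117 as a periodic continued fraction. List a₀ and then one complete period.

[46; 92]

a₀ = ⌊√2117⌋ = 46.
With m₀=0, d₀=1 and mₖ₊₁ = dₖaₖ − mₖ, dₖ₊₁ = (n − mₖ₊₁²)/dₖ, aₖ₊₁ = ⌊(a₀+mₖ₊₁)/dₖ₊₁⌋:
  k=1: m=46, d=1, a=92
d=1 and a=2a₀=92 at k=1, so the next step gives (m, d) = (46, 1) again — its k=1 value — and the period has length 1.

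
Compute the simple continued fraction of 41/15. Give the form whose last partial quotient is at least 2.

41 = 2·15 + 11
15 = 1·11 + 4
11 = 2·4 + 3
4 = 1·3 + 1
3 = 3·1 + 0  (stop)
So 41/15 = [2; 1, 2, 1, 3].

[2; 1, 2, 1, 3]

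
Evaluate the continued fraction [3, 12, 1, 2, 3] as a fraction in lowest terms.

391/127

Fold from the inside: start with 3/1.
  2 + 1/3 = 7/3
  1 + 3/7 = 10/7
  12 + 7/10 = 127/10
  3 + 10/127 = 391/127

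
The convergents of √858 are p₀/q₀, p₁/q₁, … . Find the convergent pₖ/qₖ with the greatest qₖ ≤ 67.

√858 = [29; 3, 2, 3, 58, …] (period length 4).
Convergents:
  p_0/q_0 = 29/1
  p_1/q_1 = 88/3
  p_2/q_2 = 205/7
  p_3/q_3 = 703/24
  p_4/q_4 = 40979/1399
q_3 = 24 ≤ 67 < 1399 = q_4, so the answer is 703/24.

703/24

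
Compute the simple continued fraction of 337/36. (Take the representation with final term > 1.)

337 = 9·36 + 13
36 = 2·13 + 10
13 = 1·10 + 3
10 = 3·3 + 1
3 = 3·1 + 0  (stop)
So 337/36 = [9; 2, 1, 3, 3].

[9; 2, 1, 3, 3]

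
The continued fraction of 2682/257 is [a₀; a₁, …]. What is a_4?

1

2682 = 10·257 + 112   →  a_0 = 10
257 = 2·112 + 33   →  a_1 = 2
112 = 3·33 + 13   →  a_2 = 3
33 = 2·13 + 7   →  a_3 = 2
13 = 1·7 + 6   →  a_4 = 1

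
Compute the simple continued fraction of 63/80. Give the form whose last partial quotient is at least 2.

[0; 1, 3, 1, 2, 2, 2]

63 = 0*80 + 63
80 = 1*63 + 17
63 = 3*17 + 12
17 = 1*12 + 5
12 = 2*5 + 2
5 = 2*2 + 1
2 = 2*1 + 0  (stop)
So 63/80 = [0; 1, 3, 1, 2, 2, 2].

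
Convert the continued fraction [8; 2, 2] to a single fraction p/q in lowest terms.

42/5

Using pₖ = aₖpₖ₋₁ + pₖ₋₂ and qₖ = aₖqₖ₋₁ + qₖ₋₂:
  k=0: a=8, p=8, q=1
  k=1: a=2, p=17, q=2
  k=2: a=2, p=42, q=5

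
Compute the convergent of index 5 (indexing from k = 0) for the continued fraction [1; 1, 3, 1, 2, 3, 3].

84/47

Using pₖ = aₖpₖ₋₁ + pₖ₋₂, qₖ = aₖqₖ₋₁ + qₖ₋₂ (with p₋₁=1, p₋₂=0, q₋₁=0, q₋₂=1):
  k=0: a=1, p=1, q=1
  k=1: a=1, p=2, q=1
  k=2: a=3, p=7, q=4
  k=3: a=1, p=9, q=5
  k=4: a=2, p=25, q=14
  k=5: a=3, p=84, q=47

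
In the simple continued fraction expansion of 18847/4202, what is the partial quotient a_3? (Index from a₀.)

2

18847 = 4·4202 + 2039   →  a_0 = 4
4202 = 2·2039 + 124   →  a_1 = 2
2039 = 16·124 + 55   →  a_2 = 16
124 = 2·55 + 14   →  a_3 = 2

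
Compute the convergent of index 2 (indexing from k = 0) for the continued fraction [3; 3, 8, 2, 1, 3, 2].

Using pₖ = aₖpₖ₋₁ + pₖ₋₂, qₖ = aₖqₖ₋₁ + qₖ₋₂ (with p₋₁=1, p₋₂=0, q₋₁=0, q₋₂=1):
  k=0: a=3, p=3, q=1
  k=1: a=3, p=10, q=3
  k=2: a=8, p=83, q=25

83/25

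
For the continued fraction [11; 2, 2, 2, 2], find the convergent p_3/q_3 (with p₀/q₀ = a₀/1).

137/12

Using pₖ = aₖpₖ₋₁ + pₖ₋₂, qₖ = aₖqₖ₋₁ + qₖ₋₂ (with p₋₁=1, p₋₂=0, q₋₁=0, q₋₂=1):
  k=0: a=11, p=11, q=1
  k=1: a=2, p=23, q=2
  k=2: a=2, p=57, q=5
  k=3: a=2, p=137, q=12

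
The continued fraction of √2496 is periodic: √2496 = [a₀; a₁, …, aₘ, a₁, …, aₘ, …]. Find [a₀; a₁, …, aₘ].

a₀ = ⌊√2496⌋ = 49.
With m₀=0, d₀=1 and mₖ₊₁ = dₖaₖ − mₖ, dₖ₊₁ = (n − mₖ₊₁²)/dₖ, aₖ₊₁ = ⌊(a₀+mₖ₊₁)/dₖ₊₁⌋:
  k=1: m=49, d=95, a=1
  k=2: m=46, d=4, a=23
  k=3: m=46, d=95, a=1
  k=4: m=49, d=1, a=98
d=1 and a=2a₀=98 at k=4, so the next step gives (m, d) = (49, 95) again — its k=1 value — and the period has length 4.

[49; 1, 23, 1, 98]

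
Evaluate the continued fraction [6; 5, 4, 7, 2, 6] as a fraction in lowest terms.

13013/2102

Using pₖ = aₖpₖ₋₁ + pₖ₋₂ and qₖ = aₖqₖ₋₁ + qₖ₋₂:
  k=0: a=6, p=6, q=1
  k=1: a=5, p=31, q=5
  k=2: a=4, p=130, q=21
  k=3: a=7, p=941, q=152
  k=4: a=2, p=2012, q=325
  k=5: a=6, p=13013, q=2102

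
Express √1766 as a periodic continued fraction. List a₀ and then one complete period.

[42; 42, 84]

a₀ = ⌊√1766⌋ = 42.
With m₀=0, d₀=1 and mₖ₊₁ = dₖaₖ − mₖ, dₖ₊₁ = (n − mₖ₊₁²)/dₖ, aₖ₊₁ = ⌊(a₀+mₖ₊₁)/dₖ₊₁⌋:
  k=1: m=42, d=2, a=42
  k=2: m=42, d=1, a=84
d=1 and a=2a₀=84 at k=2, so the next step gives (m, d) = (42, 2) again — its k=1 value — and the period has length 2.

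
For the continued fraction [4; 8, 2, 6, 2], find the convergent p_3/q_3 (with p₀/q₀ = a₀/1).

Using pₖ = aₖpₖ₋₁ + pₖ₋₂, qₖ = aₖqₖ₋₁ + qₖ₋₂ (with p₋₁=1, p₋₂=0, q₋₁=0, q₋₂=1):
  k=0: a=4, p=4, q=1
  k=1: a=8, p=33, q=8
  k=2: a=2, p=70, q=17
  k=3: a=6, p=453, q=110

453/110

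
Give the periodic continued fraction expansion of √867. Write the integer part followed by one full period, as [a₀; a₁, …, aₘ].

[29; 2, 4, 29, 4, 2, 58]

a₀ = ⌊√867⌋ = 29.
With m₀=0, d₀=1 and mₖ₊₁ = dₖaₖ − mₖ, dₖ₊₁ = (n − mₖ₊₁²)/dₖ, aₖ₊₁ = ⌊(a₀+mₖ₊₁)/dₖ₊₁⌋:
  k=1: m=29, d=26, a=2
  k=2: m=23, d=13, a=4
  k=3: m=29, d=2, a=29
  k=4: m=29, d=13, a=4
  k=5: m=23, d=26, a=2
  k=6: m=29, d=1, a=58
d=1 and a=2a₀=58 at k=6, so the next step gives (m, d) = (29, 26) again — its k=1 value — and the period has length 6.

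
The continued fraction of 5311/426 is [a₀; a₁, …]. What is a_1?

5311 = 12·426 + 199   →  a_0 = 12
426 = 2·199 + 28   →  a_1 = 2

2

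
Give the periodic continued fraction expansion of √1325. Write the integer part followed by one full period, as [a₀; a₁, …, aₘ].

[36; 2, 2, 72]

a₀ = ⌊√1325⌋ = 36.
With m₀=0, d₀=1 and mₖ₊₁ = dₖaₖ − mₖ, dₖ₊₁ = (n − mₖ₊₁²)/dₖ, aₖ₊₁ = ⌊(a₀+mₖ₊₁)/dₖ₊₁⌋:
  k=1: m=36, d=29, a=2
  k=2: m=22, d=29, a=2
  k=3: m=36, d=1, a=72
d=1 and a=2a₀=72 at k=3, so the next step gives (m, d) = (36, 29) again — its k=1 value — and the period has length 3.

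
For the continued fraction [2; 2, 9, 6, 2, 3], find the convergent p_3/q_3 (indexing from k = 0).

Using pₖ = aₖpₖ₋₁ + pₖ₋₂, qₖ = aₖqₖ₋₁ + qₖ₋₂ (with p₋₁=1, p₋₂=0, q₋₁=0, q₋₂=1):
  k=0: a=2, p=2, q=1
  k=1: a=2, p=5, q=2
  k=2: a=9, p=47, q=19
  k=3: a=6, p=287, q=116

287/116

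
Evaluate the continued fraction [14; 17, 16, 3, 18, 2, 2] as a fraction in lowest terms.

1100466/78277

Fold from the inside: start with 2/1.
  2 + 1/2 = 5/2
  18 + 2/5 = 92/5
  3 + 5/92 = 281/92
  16 + 92/281 = 4588/281
  17 + 281/4588 = 78277/4588
  14 + 4588/78277 = 1100466/78277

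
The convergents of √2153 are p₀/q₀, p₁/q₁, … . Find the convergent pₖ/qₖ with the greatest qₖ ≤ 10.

√2153 = [46; 2, 2, 92, …] (period length 3).
Convergents:
  p_0/q_0 = 46/1
  p_1/q_1 = 93/2
  p_2/q_2 = 232/5
  p_3/q_3 = 21437/462
q_2 = 5 ≤ 10 < 462 = q_3, so the answer is 232/5.

232/5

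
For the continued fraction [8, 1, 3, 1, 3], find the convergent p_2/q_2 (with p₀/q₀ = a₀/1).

Using pₖ = aₖpₖ₋₁ + pₖ₋₂, qₖ = aₖqₖ₋₁ + qₖ₋₂ (with p₋₁=1, p₋₂=0, q₋₁=0, q₋₂=1):
  k=0: a=8, p=8, q=1
  k=1: a=1, p=9, q=1
  k=2: a=3, p=35, q=4

35/4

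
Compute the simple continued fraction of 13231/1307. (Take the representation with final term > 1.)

[10; 8, 8, 2, 9]

13231 = 10·1307 + 161
1307 = 8·161 + 19
161 = 8·19 + 9
19 = 2·9 + 1
9 = 9·1 + 0  (stop)
So 13231/1307 = [10; 8, 8, 2, 9].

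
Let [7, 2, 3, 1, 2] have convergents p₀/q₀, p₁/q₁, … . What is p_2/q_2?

52/7

Using pₖ = aₖpₖ₋₁ + pₖ₋₂, qₖ = aₖqₖ₋₁ + qₖ₋₂ (with p₋₁=1, p₋₂=0, q₋₁=0, q₋₂=1):
  k=0: a=7, p=7, q=1
  k=1: a=2, p=15, q=2
  k=2: a=3, p=52, q=7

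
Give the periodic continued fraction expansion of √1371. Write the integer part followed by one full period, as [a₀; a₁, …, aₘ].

[37; 37, 74]

a₀ = ⌊√1371⌋ = 37.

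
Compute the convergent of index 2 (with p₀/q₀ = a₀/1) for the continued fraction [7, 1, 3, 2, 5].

31/4

Using pₖ = aₖpₖ₋₁ + pₖ₋₂, qₖ = aₖqₖ₋₁ + qₖ₋₂ (with p₋₁=1, p₋₂=0, q₋₁=0, q₋₂=1):
  k=0: a=7, p=7, q=1
  k=1: a=1, p=8, q=1
  k=2: a=3, p=31, q=4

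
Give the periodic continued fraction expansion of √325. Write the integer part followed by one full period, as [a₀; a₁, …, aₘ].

a₀ = ⌊√325⌋ = 18.
With m₀=0, d₀=1 and mₖ₊₁ = dₖaₖ − mₖ, dₖ₊₁ = (n − mₖ₊₁²)/dₖ, aₖ₊₁ = ⌊(a₀+mₖ₊₁)/dₖ₊₁⌋:
  k=1: m=18, d=1, a=36
d=1 and a=2a₀=36 at k=1, so the next step gives (m, d) = (18, 1) again — its k=1 value — and the period has length 1.

[18; 36]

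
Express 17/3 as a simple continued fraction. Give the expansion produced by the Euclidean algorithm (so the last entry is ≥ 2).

17 = 5·3 + 2
3 = 1·2 + 1
2 = 2·1 + 0  (stop)
So 17/3 = [5; 1, 2].

[5; 1, 2]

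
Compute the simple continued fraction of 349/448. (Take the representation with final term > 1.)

349 = 0×448 + 349
448 = 1×349 + 99
349 = 3×99 + 52
99 = 1×52 + 47
52 = 1×47 + 5
47 = 9×5 + 2
5 = 2×2 + 1
2 = 2×1 + 0  (stop)
So 349/448 = [0; 1, 3, 1, 1, 9, 2, 2].

[0; 1, 3, 1, 1, 9, 2, 2]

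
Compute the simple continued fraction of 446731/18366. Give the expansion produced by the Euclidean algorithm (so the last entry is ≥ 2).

[24; 3, 11, 3, 19, 9]

446731 = 24×18366 + 5947
18366 = 3×5947 + 525
5947 = 11×525 + 172
525 = 3×172 + 9
172 = 19×9 + 1
9 = 9×1 + 0  (stop)
So 446731/18366 = [24; 3, 11, 3, 19, 9].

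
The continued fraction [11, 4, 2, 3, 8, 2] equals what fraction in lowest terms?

6118/545

Fold from the inside: start with 2/1.
  8 + 1/2 = 17/2
  3 + 2/17 = 53/17
  2 + 17/53 = 123/53
  4 + 53/123 = 545/123
  11 + 123/545 = 6118/545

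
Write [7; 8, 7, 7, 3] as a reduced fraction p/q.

Using pₖ = aₖpₖ₋₁ + pₖ₋₂ and qₖ = aₖqₖ₋₁ + qₖ₋₂:
  k=0: a=7, p=7, q=1
  k=1: a=8, p=57, q=8
  k=2: a=7, p=406, q=57
  k=3: a=7, p=2899, q=407
  k=4: a=3, p=9103, q=1278

9103/1278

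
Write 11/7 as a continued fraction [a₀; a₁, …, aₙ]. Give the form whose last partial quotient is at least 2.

11 = 1×7 + 4
7 = 1×4 + 3
4 = 1×3 + 1
3 = 3×1 + 0  (stop)
So 11/7 = [1; 1, 1, 3].

[1; 1, 1, 3]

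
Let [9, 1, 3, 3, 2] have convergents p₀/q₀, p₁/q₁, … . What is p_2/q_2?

39/4

Using pₖ = aₖpₖ₋₁ + pₖ₋₂, qₖ = aₖqₖ₋₁ + qₖ₋₂ (with p₋₁=1, p₋₂=0, q₋₁=0, q₋₂=1):
  k=0: a=9, p=9, q=1
  k=1: a=1, p=10, q=1
  k=2: a=3, p=39, q=4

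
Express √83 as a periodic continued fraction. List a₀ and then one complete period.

a₀ = ⌊√83⌋ = 9.

[9; 9, 18]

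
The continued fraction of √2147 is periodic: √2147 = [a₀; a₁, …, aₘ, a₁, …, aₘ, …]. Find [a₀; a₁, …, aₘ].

a₀ = ⌊√2147⌋ = 46.

[46; 2, 1, 45, 1, 2, 92]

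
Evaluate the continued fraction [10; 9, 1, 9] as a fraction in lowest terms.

1000/99

Using pₖ = aₖpₖ₋₁ + pₖ₋₂ and qₖ = aₖqₖ₋₁ + qₖ₋₂:
  k=0: a=10, p=10, q=1
  k=1: a=9, p=91, q=9
  k=2: a=1, p=101, q=10
  k=3: a=9, p=1000, q=99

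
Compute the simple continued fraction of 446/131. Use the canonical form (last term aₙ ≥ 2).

[3; 2, 2, 8, 3]

446 = 3·131 + 53
131 = 2·53 + 25
53 = 2·25 + 3
25 = 8·3 + 1
3 = 3·1 + 0  (stop)
So 446/131 = [3; 2, 2, 8, 3].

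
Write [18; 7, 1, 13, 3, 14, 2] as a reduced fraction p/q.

183273/10111

Using pₖ = aₖpₖ₋₁ + pₖ₋₂ and qₖ = aₖqₖ₋₁ + qₖ₋₂:
  k=0: a=18, p=18, q=1
  k=1: a=7, p=127, q=7
  k=2: a=1, p=145, q=8
  k=3: a=13, p=2012, q=111
  k=4: a=3, p=6181, q=341
  k=5: a=14, p=88546, q=4885
  k=6: a=2, p=183273, q=10111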